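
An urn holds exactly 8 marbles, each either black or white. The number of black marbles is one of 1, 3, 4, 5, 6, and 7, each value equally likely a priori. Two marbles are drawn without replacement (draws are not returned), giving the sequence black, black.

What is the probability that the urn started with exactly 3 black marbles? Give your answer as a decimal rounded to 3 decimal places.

For each hypothesis, P(data | H) works out to: P(data | r = 1) = (1/8)(0/7) = 0; P(data | r = 3) = (3/8)(2/7) = 3/28; P(data | r = 4) = (4/8)(3/7) = 3/14; P(data | r = 5) = (5/8)(4/7) = 5/14; P(data | r = 6) = (6/8)(5/7) = 15/28; P(data | r = 7) = (7/8)(6/7) = 3/4.
Multiplying each by its prior: 1/6 · 0 = 0, 1/6 · 3/28 = 1/56, 1/6 · 3/14 = 1/28, 1/6 · 5/14 = 5/84, 1/6 · 15/28 = 5/56, 1/6 · 3/4 = 1/8; these sum to 55/168.
So P(r = 3 | data) = (1/56) / (55/168) = 3/55.

0.055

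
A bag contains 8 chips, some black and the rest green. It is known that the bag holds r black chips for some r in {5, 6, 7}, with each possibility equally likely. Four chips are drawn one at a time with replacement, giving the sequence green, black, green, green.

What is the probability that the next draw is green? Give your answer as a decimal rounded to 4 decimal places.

0.3342

Under each hypothesis, the probability of the observed sequence is: P(data | r = 5) = (3/8)(5/8)(3/8)(3/8) = 0.032959; P(data | r = 6) = (2/8)(6/8)(2/8)(2/8) = 0.011719; P(data | r = 7) = (1/8)(7/8)(1/8)(1/8) = 0.001709.
Multiplying each by its prior: 1/3 · 0.032959 = 0.010986, 1/3 · 0.011719 = 0.0039062, 1/3 · 0.001709 = 0.00056966; summing to 0.015462.
Normalising, the posterior is P(r = 5 | data) = 0.71053, P(r = 6 | data) = 0.25263, P(r = 7 | data) = 0.036842.
Averaging over the posterior, P(green next | data) = (3/8)(0.71053) + (1/4)(0.25263) + (1/8)(0.036842) = 0.33421.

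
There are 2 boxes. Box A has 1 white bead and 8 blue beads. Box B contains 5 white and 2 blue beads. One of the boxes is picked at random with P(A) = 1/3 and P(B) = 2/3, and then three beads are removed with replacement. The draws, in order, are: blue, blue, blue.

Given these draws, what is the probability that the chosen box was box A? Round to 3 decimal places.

For each hypothesis, P(data | H) works out to: P(data | box A) = (8/9)(8/9)(8/9) = 0.70233; P(data | box B) = (2/7)(2/7)(2/7) = 0.023324.
The prior-weighted likelihoods are 1/3 · 0.70233 = 0.23411, 2/3 · 0.023324 = 0.015549; with total 0.24966.
Hence P(box A | data) = (0.23411) / (0.24966) = 0.93772.

0.938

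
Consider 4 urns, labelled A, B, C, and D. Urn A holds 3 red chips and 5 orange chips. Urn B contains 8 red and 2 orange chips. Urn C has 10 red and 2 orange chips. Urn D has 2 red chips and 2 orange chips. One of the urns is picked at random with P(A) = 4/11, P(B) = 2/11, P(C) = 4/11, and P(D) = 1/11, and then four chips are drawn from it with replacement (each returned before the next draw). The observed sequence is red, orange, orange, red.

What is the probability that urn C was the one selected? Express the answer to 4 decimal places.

The likelihood of the observed sequence under each hypothesis: P(data | urn A) = (3/8)(5/8)(5/8)(3/8) = 0.054932; P(data | urn B) = (8/10)(2/10)(2/10)(8/10) = 0.0256; P(data | urn C) = (10/12)(2/12)(2/12)(10/12) = 0.01929; P(data | urn D) = (2/4)(2/4)(2/4)(2/4) = 0.0625.
Weighting by the prior gives 4/11 · 0.054932 = 0.019975, 2/11 · 0.0256 = 0.0046545, 4/11 · 0.01929 = 0.0070146, 1/11 · 0.0625 = 0.0056818; these sum to 0.037326.
By Bayes' rule, P(urn C | data) = (0.0070146) / (0.037326) = 0.18793.

0.1879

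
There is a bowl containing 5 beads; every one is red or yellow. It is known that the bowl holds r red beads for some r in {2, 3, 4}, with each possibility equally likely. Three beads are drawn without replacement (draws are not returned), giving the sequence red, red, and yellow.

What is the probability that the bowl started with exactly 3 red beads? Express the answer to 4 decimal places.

0.4000

The likelihood of the observed sequence under each hypothesis: P(data | r = 2) = (2/5)(1/4)(3/3) = 1/10; P(data | r = 3) = (3/5)(2/4)(2/3) = 1/5; P(data | r = 4) = (4/5)(3/4)(1/3) = 1/5.
Multiplying each by its prior: 1/3 · 1/10 = 1/30, 1/3 · 1/5 = 1/15, 1/3 · 1/5 = 1/15; summing to 1/6.
By Bayes' rule, P(r = 3 | data) = (1/15) / (1/6) = 2/5.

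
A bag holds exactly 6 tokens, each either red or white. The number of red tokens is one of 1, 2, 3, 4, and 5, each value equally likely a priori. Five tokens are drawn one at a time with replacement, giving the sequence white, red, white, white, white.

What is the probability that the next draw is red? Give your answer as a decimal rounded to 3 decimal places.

The likelihood of the observed sequence under each hypothesis: P(data | r = 1) = (5/6)(1/6)(5/6)(5/6)(5/6) = 0.080376; P(data | r = 2) = (4/6)(2/6)(4/6)(4/6)(4/6) = 0.065844; P(data | r = 3) = (3/6)(3/6)(3/6)(3/6)(3/6) = 0.03125; P(data | r = 4) = (2/6)(4/6)(2/6)(2/6)(2/6) = 0.0082305; P(data | r = 5) = (1/6)(5/6)(1/6)(1/6)(1/6) = 0.000643.
The prior-weighted likelihoods are 1/5 · 0.080376 = 0.016075, 1/5 · 0.065844 = 0.013169, 1/5 · 0.03125 = 0.00625, 1/5 · 0.0082305 = 0.0016461, 1/5 · 0.000643 = 0.0001286; with total 0.037269.
Dividing through by the total gives posterior P(r = 1 | data) = 0.43133, P(r = 2 | data) = 0.35335, P(r = 3 | data) = 0.1677, P(r = 4 | data) = 0.044168, P(r = 5 | data) = 0.0034507.
So P(red next | data) = Σ P(red next | H) P(H | data) = (1/6)(0.43133) + (1/3)(0.35335) + (1/2)(0.1677) + (2/3)(0.044168) + (5/6)(0.0034507) = 0.30584.

0.306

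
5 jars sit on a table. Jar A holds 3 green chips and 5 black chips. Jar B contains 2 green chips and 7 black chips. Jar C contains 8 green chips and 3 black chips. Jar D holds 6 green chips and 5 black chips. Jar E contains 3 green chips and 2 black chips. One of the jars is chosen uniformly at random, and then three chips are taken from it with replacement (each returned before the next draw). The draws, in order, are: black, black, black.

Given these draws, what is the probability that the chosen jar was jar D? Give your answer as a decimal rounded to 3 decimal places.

0.105

The likelihood of the observed sequence under each hypothesis: P(data | jar A) = (5/8)(5/8)(5/8) = 0.24414; P(data | jar B) = (7/9)(7/9)(7/9) = 0.47051; P(data | jar C) = (3/11)(3/11)(3/11) = 0.020285; P(data | jar D) = (5/11)(5/11)(5/11) = 0.093914; P(data | jar E) = (2/5)(2/5)(2/5) = 0.064.
Weighting by the prior gives 1/5 · 0.24414 = 0.048828, 1/5 · 0.47051 = 0.094102, 1/5 · 0.020285 = 0.0040571, 1/5 · 0.093914 = 0.018783, 1/5 · 0.064 = 0.0128; with total 0.17857.
So P(jar D | data) = (0.018783) / (0.17857) = 0.10519.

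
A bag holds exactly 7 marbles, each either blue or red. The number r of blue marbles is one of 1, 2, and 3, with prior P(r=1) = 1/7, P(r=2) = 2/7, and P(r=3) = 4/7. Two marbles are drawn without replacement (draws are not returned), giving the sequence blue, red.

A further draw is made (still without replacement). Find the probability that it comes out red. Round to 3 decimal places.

Under each hypothesis, the probability of the observed sequence is: P(data | r = 1) = (1/7)(6/6) = 1/7; P(data | r = 2) = (2/7)(5/6) = 5/21; P(data | r = 3) = (3/7)(4/6) = 2/7.
Multiplying each by its prior: 1/7 · 1/7 = 1/49, 2/7 · 5/21 = 10/147, 4/7 · 2/7 = 8/49; summing to 37/147.
Normalising, the posterior is P(r = 1 | data) = 3/37, P(r = 2 | data) = 10/37, P(r = 3 | data) = 24/37.
So P(red next | data) = Σ P(red next | H) P(H | data) = (1)(3/37) + (4/5)(10/37) + (3/5)(24/37) = 127/185.

0.686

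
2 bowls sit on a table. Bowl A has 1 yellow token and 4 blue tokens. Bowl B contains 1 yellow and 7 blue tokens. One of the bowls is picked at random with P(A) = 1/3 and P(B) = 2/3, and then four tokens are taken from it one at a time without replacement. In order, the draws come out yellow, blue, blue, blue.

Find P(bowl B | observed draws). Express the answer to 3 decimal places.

0.556

The likelihood of the observed sequence under each hypothesis: P(data | bowl A) = (1/5)(4/4)(3/3)(2/2) = 1/5; P(data | bowl B) = (1/8)(7/7)(6/6)(5/5) = 1/8.
Weighting by the prior gives 1/3 · 1/5 = 1/15, 2/3 · 1/8 = 1/12; these sum to 3/20.
Therefore the posterior P(bowl B | data) = (1/12) / (3/20) = 5/9.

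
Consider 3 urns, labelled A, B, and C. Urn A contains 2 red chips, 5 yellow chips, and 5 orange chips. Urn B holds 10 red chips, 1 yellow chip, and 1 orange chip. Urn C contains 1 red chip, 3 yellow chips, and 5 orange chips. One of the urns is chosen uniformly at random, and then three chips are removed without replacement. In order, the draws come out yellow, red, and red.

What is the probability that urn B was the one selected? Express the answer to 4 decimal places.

Under each hypothesis, the probability of the observed sequence is: P(data | urn A) = (5/12)(2/11)(1/10) = 1/132; P(data | urn B) = (1/12)(10/11)(9/10) = 3/44; P(data | urn C) = (3/9)(1/8)(0/7) = 0.
Weighting by the prior gives 1/3 · 1/132 = 1/396, 1/3 · 3/44 = 1/44, 1/3 · 0 = 0; with total 5/198.
Therefore the posterior P(urn B | data) = (1/44) / (5/198) = 9/10.

0.9000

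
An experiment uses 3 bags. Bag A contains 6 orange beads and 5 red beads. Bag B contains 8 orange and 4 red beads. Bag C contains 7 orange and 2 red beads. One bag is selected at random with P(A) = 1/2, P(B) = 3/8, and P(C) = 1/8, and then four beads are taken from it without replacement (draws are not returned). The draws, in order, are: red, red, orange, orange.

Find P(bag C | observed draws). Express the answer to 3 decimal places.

0.055

For each hypothesis, P(data | H) works out to: P(data | bag A) = (5/11)(4/10)(6/9)(5/8) = 0.075758; P(data | bag B) = (4/12)(3/11)(8/10)(7/9) = 0.056566; P(data | bag C) = (2/9)(1/8)(7/7)(6/6) = 0.027778.
Multiplying each by its prior: 1/2 · 0.075758 = 0.037879, 3/8 · 0.056566 = 0.021212, 1/8 · 0.027778 = 0.0034722; summing to 0.062563.
Hence P(bag C | data) = (0.0034722) / (0.062563) = 0.055499.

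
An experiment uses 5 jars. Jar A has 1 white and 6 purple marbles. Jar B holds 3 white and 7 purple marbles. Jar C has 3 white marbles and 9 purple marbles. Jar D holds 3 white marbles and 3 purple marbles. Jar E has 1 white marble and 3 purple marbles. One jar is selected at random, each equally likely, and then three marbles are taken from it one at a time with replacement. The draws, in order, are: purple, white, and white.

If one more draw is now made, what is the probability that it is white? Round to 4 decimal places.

0.3587

Compute the likelihood of the observed sequence for each case: P(data | jar A) = (6/7)(1/7)(1/7) = 0.017493; P(data | jar B) = (7/10)(3/10)(3/10) = 0.063; P(data | jar C) = (9/12)(3/12)(3/12) = 0.046875; P(data | jar D) = (3/6)(3/6)(3/6) = 0.125; P(data | jar E) = (3/4)(1/4)(1/4) = 0.046875.
Multiplying each by its prior: 1/5 · 0.017493 = 0.0034985, 1/5 · 0.063 = 0.0126, 1/5 · 0.046875 = 0.009375, 1/5 · 0.125 = 0.025, 1/5 · 0.046875 = 0.009375; these sum to 0.059849.
Normalising, the posterior is P(jar A | data) = 0.058457, P(jar B | data) = 0.21053, P(jar C | data) = 0.15665, P(jar D | data) = 0.41772, P(jar E | data) = 0.15665.
So P(white next | data) = Σ P(white next | H) P(H | data) = (1/7)(0.058457) + (3/10)(0.21053) + (1/4)(0.15665) + (1/2)(0.41772) + (1/4)(0.15665) = 0.35869.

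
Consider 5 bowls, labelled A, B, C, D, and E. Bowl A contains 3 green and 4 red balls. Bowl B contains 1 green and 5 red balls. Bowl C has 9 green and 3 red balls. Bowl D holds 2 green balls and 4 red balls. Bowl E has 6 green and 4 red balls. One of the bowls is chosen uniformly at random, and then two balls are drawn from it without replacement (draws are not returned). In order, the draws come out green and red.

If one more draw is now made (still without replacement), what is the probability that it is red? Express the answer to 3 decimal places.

Compute the likelihood of the observed sequence for each case: P(data | bowl A) = (3/7)(4/6) = 0.28571; P(data | bowl B) = (1/6)(5/5) = 0.16667; P(data | bowl C) = (9/12)(3/11) = 0.20455; P(data | bowl D) = (2/6)(4/5) = 0.26667; P(data | bowl E) = (6/10)(4/9) = 0.26667.
The prior-weighted likelihoods are 1/5 · 0.28571 = 0.057143, 1/5 · 0.16667 = 0.033333, 1/5 · 0.20455 = 0.040909, 1/5 · 0.26667 = 0.053333, 1/5 · 0.26667 = 0.053333; summing to 0.23805.
The posterior is then P(bowl A | data) = 0.24004, P(bowl B | data) = 0.14003, P(bowl C | data) = 0.17185, P(bowl D | data) = 0.22404, P(bowl E | data) = 0.22404.
Averaging over the posterior, P(red next | data) = (3/5)(0.24004) + (1)(0.14003) + (1/5)(0.17185) + (3/4)(0.22404) + (3/8)(0.22404) = 0.57047.

0.570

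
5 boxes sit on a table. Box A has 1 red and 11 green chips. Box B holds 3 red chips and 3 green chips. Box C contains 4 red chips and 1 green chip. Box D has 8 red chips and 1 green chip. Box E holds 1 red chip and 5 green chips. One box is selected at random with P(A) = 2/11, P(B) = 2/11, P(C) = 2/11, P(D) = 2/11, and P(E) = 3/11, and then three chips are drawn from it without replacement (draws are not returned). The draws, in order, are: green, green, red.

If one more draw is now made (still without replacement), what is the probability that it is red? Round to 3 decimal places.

0.207

Under each hypothesis, the probability of the observed sequence is: P(data | box A) = (11/12)(10/11)(1/10) = 1/12; P(data | box B) = (3/6)(2/5)(3/4) = 3/20; P(data | box C) = (1/5)(0/4) = 0; P(data | box D) = (1/9)(0/8) = 0; P(data | box E) = (5/6)(4/5)(1/4) = 1/6.
Weighting by the prior gives 2/11 · 1/12 = 1/66, 2/11 · 3/20 = 3/110, 2/11 · 0 = 0, 2/11 · 0 = 0, 3/11 · 1/6 = 1/22; these sum to 29/330.
The posterior is then P(box A | data) = 5/29, P(box B | data) = 9/29, P(box C | data) = 0, P(box D | data) = 0, P(box E | data) = 15/29.
The predictive probability is P(red next | data) = (0)(5/29) + (2/3)(9/29) + (0)(15/29) = 6/29.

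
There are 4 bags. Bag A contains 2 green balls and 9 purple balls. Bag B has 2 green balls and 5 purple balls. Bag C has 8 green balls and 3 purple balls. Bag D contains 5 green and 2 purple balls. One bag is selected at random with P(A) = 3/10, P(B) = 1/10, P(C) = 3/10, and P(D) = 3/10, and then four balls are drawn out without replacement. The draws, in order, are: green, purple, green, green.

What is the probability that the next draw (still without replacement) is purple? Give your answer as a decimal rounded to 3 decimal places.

The likelihood of the observed sequence under each hypothesis: P(data | bag A) = (2/11)(9/10)(1/9)(0/8) = 0; P(data | bag B) = (2/7)(5/6)(1/5)(0/4) = 0; P(data | bag C) = (8/11)(3/10)(7/9)(6/8) = 0.12727; P(data | bag D) = (5/7)(2/6)(4/5)(3/4) = 0.14286.
The prior-weighted likelihoods are 3/10 · 0 = 0, 1/10 · 0 = 0, 3/10 · 0.12727 = 0.038182, 3/10 · 0.14286 = 0.042857; summing to 0.081039.
The posterior is then P(bag A | data) = 0, P(bag B | data) = 0, P(bag C | data) = 0.47115, P(bag D | data) = 0.52885.
So P(purple next | data) = Σ P(purple next | H) P(H | data) = (2/7)(0.47115) + (1/3)(0.52885) = 0.3109.

0.311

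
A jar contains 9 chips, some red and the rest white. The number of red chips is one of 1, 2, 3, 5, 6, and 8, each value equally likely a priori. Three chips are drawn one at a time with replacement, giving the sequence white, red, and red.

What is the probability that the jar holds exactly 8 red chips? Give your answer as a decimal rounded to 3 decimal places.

0.177

Compute the likelihood of the observed sequence for each case: P(data | r = 1) = (8/9)(1/9)(1/9) = 0.010974; P(data | r = 2) = (7/9)(2/9)(2/9) = 0.038409; P(data | r = 3) = (6/9)(3/9)(3/9) = 0.074074; P(data | r = 5) = (4/9)(5/9)(5/9) = 0.13717; P(data | r = 6) = (3/9)(6/9)(6/9) = 0.14815; P(data | r = 8) = (1/9)(8/9)(8/9) = 0.087791.
Multiplying each by its prior: 1/6 · 0.010974 = 0.001829, 1/6 · 0.038409 = 0.0064015, 1/6 · 0.074074 = 0.012346, 1/6 · 0.13717 = 0.022862, 1/6 · 0.14815 = 0.024691, 1/6 · 0.087791 = 0.014632; these sum to 0.082762.
By Bayes' rule, P(r = 8 | data) = (0.014632) / (0.082762) = 0.1768.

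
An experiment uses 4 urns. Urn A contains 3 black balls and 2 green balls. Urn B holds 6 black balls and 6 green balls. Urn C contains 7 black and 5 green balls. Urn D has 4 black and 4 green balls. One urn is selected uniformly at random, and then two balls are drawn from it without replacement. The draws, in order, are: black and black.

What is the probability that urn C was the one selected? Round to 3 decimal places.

0.300

For each hypothesis, P(data | H) works out to: P(data | urn A) = (3/5)(2/4) = 3/10; P(data | urn B) = (6/12)(5/11) = 5/22; P(data | urn C) = (7/12)(6/11) = 7/22; P(data | urn D) = (4/8)(3/7) = 3/14.
The prior-weighted likelihoods are 1/4 · 3/10 = 3/40, 1/4 · 5/22 = 5/88, 1/4 · 7/22 = 7/88, 1/4 · 3/14 = 3/56; summing to 102/385.
Therefore the posterior P(urn C | data) = (7/88) / (102/385) = 245/816.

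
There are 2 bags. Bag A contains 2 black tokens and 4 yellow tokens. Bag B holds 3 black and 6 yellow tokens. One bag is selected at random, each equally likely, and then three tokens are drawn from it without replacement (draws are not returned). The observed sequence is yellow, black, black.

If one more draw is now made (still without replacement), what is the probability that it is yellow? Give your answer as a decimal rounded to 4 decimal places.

For each hypothesis, P(data | H) works out to: P(data | bag A) = (4/6)(2/5)(1/4) = 1/15; P(data | bag B) = (6/9)(3/8)(2/7) = 1/14.
Weighting by the prior gives 1/2 · 1/15 = 1/30, 1/2 · 1/14 = 1/28; summing to 29/420.
Normalising, the posterior is P(bag A | data) = 14/29, P(bag B | data) = 15/29.
So P(yellow next | data) = Σ P(yellow next | H) P(H | data) = (1)(14/29) + (5/6)(15/29) = 53/58.

0.9138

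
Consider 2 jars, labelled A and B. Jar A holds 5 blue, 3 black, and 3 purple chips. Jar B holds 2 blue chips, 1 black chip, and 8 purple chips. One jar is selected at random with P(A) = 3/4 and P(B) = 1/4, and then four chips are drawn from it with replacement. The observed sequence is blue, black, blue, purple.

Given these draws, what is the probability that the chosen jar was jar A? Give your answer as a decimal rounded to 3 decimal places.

For each hypothesis, P(data | H) works out to: P(data | jar A) = (5/11)(3/11)(5/11)(3/11) = 0.015368; P(data | jar B) = (2/11)(1/11)(2/11)(8/11) = 0.0021856.
Multiplying each by its prior: 3/4 · 0.015368 = 0.011526, 1/4 · 0.0021856 = 0.00054641; summing to 0.012072.
By Bayes' rule, P(jar A | data) = (0.011526) / (0.012072) = 0.95474.

0.955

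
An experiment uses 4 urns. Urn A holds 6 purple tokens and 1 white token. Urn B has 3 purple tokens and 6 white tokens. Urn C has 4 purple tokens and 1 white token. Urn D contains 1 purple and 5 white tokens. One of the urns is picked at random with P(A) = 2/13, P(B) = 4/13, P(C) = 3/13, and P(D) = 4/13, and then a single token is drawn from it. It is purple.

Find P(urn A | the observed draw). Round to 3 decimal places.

0.280

Compute the likelihood of this draw for each case: P(data | urn A) = (6/7) = 6/7; P(data | urn B) = (3/9) = 1/3; P(data | urn C) = (4/5) = 4/5; P(data | urn D) = (1/6) = 1/6.
Weighting by the prior gives 2/13 · 6/7 = 12/91, 4/13 · 1/3 = 4/39, 3/13 · 4/5 = 12/65, 4/13 · 1/6 = 2/39; summing to 214/455.
Therefore the posterior P(urn A | data) = (12/91) / (214/455) = 30/107.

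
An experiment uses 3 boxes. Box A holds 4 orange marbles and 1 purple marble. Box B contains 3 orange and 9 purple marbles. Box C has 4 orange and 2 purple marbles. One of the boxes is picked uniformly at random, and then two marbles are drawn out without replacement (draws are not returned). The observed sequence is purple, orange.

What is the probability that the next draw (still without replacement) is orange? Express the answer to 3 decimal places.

Under each hypothesis, the probability of the observed sequence is: P(data | box A) = (1/5)(4/4) = 0.2; P(data | box B) = (9/12)(3/11) = 0.20455; P(data | box C) = (2/6)(4/5) = 0.26667.
The prior-weighted likelihoods are 1/3 · 0.2 = 0.066667, 1/3 · 0.20455 = 0.068182, 1/3 · 0.26667 = 0.088889; summing to 0.22374.
The posterior is then P(box A | data) = 0.29797, P(box B | data) = 0.30474, P(box C | data) = 0.39729.
So P(orange next | data) = Σ P(orange next | H) P(H | data) = (1)(0.29797) + (1/5)(0.30474) + (3/4)(0.39729) = 0.65688.

0.657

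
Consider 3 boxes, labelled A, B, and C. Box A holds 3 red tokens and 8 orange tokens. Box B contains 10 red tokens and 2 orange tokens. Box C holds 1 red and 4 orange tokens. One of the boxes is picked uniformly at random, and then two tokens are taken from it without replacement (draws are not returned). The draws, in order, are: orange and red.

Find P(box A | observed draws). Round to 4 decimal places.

Compute the likelihood of the observed sequence for each case: P(data | box A) = (8/11)(3/10) = 12/55; P(data | box B) = (2/12)(10/11) = 5/33; P(data | box C) = (4/5)(1/4) = 1/5.
Multiplying each by its prior: 1/3 · 12/55 = 4/55, 1/3 · 5/33 = 5/99, 1/3 · 1/5 = 1/15; these sum to 94/495.
By Bayes' rule, P(box A | data) = (4/55) / (94/495) = 18/47.

0.3830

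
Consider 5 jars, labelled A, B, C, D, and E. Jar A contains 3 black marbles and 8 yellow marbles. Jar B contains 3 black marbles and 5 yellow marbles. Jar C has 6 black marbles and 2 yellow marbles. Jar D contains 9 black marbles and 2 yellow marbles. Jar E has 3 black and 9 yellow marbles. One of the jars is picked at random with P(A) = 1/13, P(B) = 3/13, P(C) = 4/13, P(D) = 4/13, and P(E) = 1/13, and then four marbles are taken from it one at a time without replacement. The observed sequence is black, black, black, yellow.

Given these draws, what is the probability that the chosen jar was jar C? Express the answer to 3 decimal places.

0.499

For each hypothesis, P(data | H) works out to: P(data | jar A) = (3/11)(2/10)(1/9)(8/8) = 0.0060606; P(data | jar B) = (3/8)(2/7)(1/6)(5/5) = 0.017857; P(data | jar C) = (6/8)(5/7)(4/6)(2/5) = 0.14286; P(data | jar D) = (9/11)(8/10)(7/9)(2/8) = 0.12727; P(data | jar E) = (3/12)(2/11)(1/10)(9/9) = 0.0045455.
Multiplying each by its prior: 1/13 · 0.0060606 = 0.0004662, 3/13 · 0.017857 = 0.0041209, 4/13 · 0.14286 = 0.043956, 4/13 · 0.12727 = 0.039161, 1/13 · 0.0045455 = 0.00034965; with total 0.088054.
Therefore the posterior P(jar C | data) = (0.043956) / (0.088054) = 0.4992.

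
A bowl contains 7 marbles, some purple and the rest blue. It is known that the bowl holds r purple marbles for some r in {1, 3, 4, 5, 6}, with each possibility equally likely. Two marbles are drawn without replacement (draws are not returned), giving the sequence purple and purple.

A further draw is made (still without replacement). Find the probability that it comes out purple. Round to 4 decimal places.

0.6176

The likelihood of the observed sequence under each hypothesis: P(data | r = 1) = (1/7)(0/6) = 0; P(data | r = 3) = (3/7)(2/6) = 1/7; P(data | r = 4) = (4/7)(3/6) = 2/7; P(data | r = 5) = (5/7)(4/6) = 10/21; P(data | r = 6) = (6/7)(5/6) = 5/7.
Weighting by the prior gives 1/5 · 0 = 0, 1/5 · 1/7 = 1/35, 1/5 · 2/7 = 2/35, 1/5 · 10/21 = 2/21, 1/5 · 5/7 = 1/7; with total 34/105.
The posterior is then P(r = 1 | data) = 0, P(r = 3 | data) = 3/34, P(r = 4 | data) = 3/17, P(r = 5 | data) = 5/17, P(r = 6 | data) = 15/34.
So P(purple next | data) = Σ P(purple next | H) P(H | data) = (1/5)(3/34) + (2/5)(3/17) + (3/5)(5/17) + (4/5)(15/34) = 21/34.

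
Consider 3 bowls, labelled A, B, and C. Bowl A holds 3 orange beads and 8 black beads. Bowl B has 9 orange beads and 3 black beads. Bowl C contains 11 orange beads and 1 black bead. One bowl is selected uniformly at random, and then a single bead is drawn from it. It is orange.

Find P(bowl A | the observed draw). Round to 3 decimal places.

Compute the likelihood of this draw for each case: P(data | bowl A) = (3/11) = 3/11; P(data | bowl B) = (9/12) = 3/4; P(data | bowl C) = (11/12) = 11/12.
The prior-weighted likelihoods are 1/3 · 3/11 = 1/11, 1/3 · 3/4 = 1/4, 1/3 · 11/12 = 11/36; with total 64/99.
Hence P(bowl A | data) = (1/11) / (64/99) = 9/64.

0.141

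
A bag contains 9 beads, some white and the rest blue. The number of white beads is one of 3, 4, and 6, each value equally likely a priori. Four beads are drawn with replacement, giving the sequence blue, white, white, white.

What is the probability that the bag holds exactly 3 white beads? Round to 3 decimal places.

0.143

Under each hypothesis, the probability of the observed sequence is: P(data | r = 3) = (6/9)(3/9)(3/9)(3/9) = 0.024691; P(data | r = 4) = (5/9)(4/9)(4/9)(4/9) = 0.048773; P(data | r = 6) = (3/9)(6/9)(6/9)(6/9) = 0.098765.
The prior-weighted likelihoods are 1/3 · 0.024691 = 0.0082305, 1/3 · 0.048773 = 0.016258, 1/3 · 0.098765 = 0.032922; summing to 0.05741.
By Bayes' rule, P(r = 3 | data) = (0.0082305) / (0.05741) = 0.14336.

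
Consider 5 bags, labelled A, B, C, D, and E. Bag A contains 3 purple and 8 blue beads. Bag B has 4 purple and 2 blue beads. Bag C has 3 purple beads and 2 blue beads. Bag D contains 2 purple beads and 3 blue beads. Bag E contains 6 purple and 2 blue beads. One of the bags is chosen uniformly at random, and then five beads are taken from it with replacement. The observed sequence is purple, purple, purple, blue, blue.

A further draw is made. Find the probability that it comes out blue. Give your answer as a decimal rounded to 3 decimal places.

0.415

The likelihood of the observed sequence under each hypothesis: P(data | bag A) = (3/11)(3/11)(3/11)(8/11)(8/11) = 0.01073; P(data | bag B) = (4/6)(4/6)(4/6)(2/6)(2/6) = 0.032922; P(data | bag C) = (3/5)(3/5)(3/5)(2/5)(2/5) = 0.03456; P(data | bag D) = (2/5)(2/5)(2/5)(3/5)(3/5) = 0.02304; P(data | bag E) = (6/8)(6/8)(6/8)(2/8)(2/8) = 0.026367.
Multiplying each by its prior: 1/5 · 0.01073 = 0.0021459, 1/5 · 0.032922 = 0.0065844, 1/5 · 0.03456 = 0.006912, 1/5 · 0.02304 = 0.004608, 1/5 · 0.026367 = 0.0052734; summing to 0.025524.
The posterior is then P(bag A | data) = 0.084075, P(bag B | data) = 0.25797, P(bag C | data) = 0.27081, P(bag D | data) = 0.18054, P(bag E | data) = 0.20661.
So P(blue next | data) = Σ P(blue next | H) P(H | data) = (8/11)(0.084075) + (1/3)(0.25797) + (2/5)(0.27081) + (3/5)(0.18054) + (1/4)(0.20661) = 0.41543.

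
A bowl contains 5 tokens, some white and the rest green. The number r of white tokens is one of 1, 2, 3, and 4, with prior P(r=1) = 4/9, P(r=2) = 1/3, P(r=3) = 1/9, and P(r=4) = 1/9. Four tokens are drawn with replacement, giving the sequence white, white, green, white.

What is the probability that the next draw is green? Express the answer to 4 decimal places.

0.4388

The likelihood of the observed sequence under each hypothesis: P(data | r = 1) = (1/5)(1/5)(4/5)(1/5) = 0.0064; P(data | r = 2) = (2/5)(2/5)(3/5)(2/5) = 0.0384; P(data | r = 3) = (3/5)(3/5)(2/5)(3/5) = 0.0864; P(data | r = 4) = (4/5)(4/5)(1/5)(4/5) = 0.1024.
The prior-weighted likelihoods are 4/9 · 0.0064 = 0.0028444, 1/3 · 0.0384 = 0.0128, 1/9 · 0.0864 = 0.0096, 1/9 · 0.1024 = 0.011378; these sum to 0.036622.
The posterior is then P(r = 1 | data) = 0.07767, P(r = 2 | data) = 0.34951, P(r = 3 | data) = 0.26214, P(r = 4 | data) = 0.31068.
So P(green next | data) = Σ P(green next | H) P(H | data) = (4/5)(0.07767) + (3/5)(0.34951) + (2/5)(0.26214) + (1/5)(0.31068) = 0.43883.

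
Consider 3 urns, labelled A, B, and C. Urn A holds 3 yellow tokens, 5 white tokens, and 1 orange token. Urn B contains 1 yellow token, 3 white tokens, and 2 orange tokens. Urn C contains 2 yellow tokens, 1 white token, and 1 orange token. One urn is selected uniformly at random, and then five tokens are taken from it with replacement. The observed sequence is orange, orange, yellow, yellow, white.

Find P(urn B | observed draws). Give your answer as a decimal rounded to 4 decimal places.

0.2484

Under each hypothesis, the probability of the observed sequence is: P(data | urn A) = (1/9)(1/9)(3/9)(3/9)(5/9) = 0.00076208; P(data | urn B) = (2/6)(2/6)(1/6)(1/6)(3/6) = 0.0015432; P(data | urn C) = (1/4)(1/4)(2/4)(2/4)(1/4) = 0.0039062.
Weighting by the prior gives 1/3 · 0.00076208 = 0.00025403, 1/3 · 0.0015432 = 0.0005144, 1/3 · 0.0039062 = 0.0013021; with total 0.0020705.
Hence P(urn B | data) = (0.0005144) / (0.0020705) = 0.24844.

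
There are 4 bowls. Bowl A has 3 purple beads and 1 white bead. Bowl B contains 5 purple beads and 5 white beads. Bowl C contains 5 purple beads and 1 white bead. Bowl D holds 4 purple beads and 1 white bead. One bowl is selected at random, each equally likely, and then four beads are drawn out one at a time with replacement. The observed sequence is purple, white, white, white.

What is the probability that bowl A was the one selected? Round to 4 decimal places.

0.1387

For each hypothesis, P(data | H) works out to: P(data | bowl A) = (3/4)(1/4)(1/4)(1/4) = 0.011719; P(data | bowl B) = (5/10)(5/10)(5/10)(5/10) = 0.0625; P(data | bowl C) = (5/6)(1/6)(1/6)(1/6) = 0.003858; P(data | bowl D) = (4/5)(1/5)(1/5)(1/5) = 0.0064.
The prior-weighted likelihoods are 1/4 · 0.011719 = 0.0029297, 1/4 · 0.0625 = 0.015625, 1/4 · 0.003858 = 0.00096451, 1/4 · 0.0064 = 0.0016; these sum to 0.021119.
So P(bowl A | data) = (0.0029297) / (0.021119) = 0.13872.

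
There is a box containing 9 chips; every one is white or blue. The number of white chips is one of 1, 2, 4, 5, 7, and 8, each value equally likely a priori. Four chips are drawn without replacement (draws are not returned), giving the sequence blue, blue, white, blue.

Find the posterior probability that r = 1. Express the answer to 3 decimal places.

0.301

Under each hypothesis, the probability of the observed sequence is: P(data | r = 1) = (8/9)(7/8)(1/7)(6/6) = 1/9; P(data | r = 2) = (7/9)(6/8)(2/7)(5/6) = 5/36; P(data | r = 4) = (5/9)(4/8)(4/7)(3/6) = 5/63; P(data | r = 5) = (4/9)(3/8)(5/7)(2/6) = 5/126; P(data | r = 7) = (2/9)(1/8)(7/7)(0/6) = 0; P(data | r = 8) = (1/9)(0/8) = 0.
Weighting by the prior gives 1/6 · 1/9 = 1/54, 1/6 · 5/36 = 5/216, 1/6 · 5/63 = 5/378, 1/6 · 5/126 = 5/756, 1/6 · 0 = 0, 1/6 · 0 = 0; with total 31/504.
Therefore the posterior P(r = 1 | data) = (1/54) / (31/504) = 28/93.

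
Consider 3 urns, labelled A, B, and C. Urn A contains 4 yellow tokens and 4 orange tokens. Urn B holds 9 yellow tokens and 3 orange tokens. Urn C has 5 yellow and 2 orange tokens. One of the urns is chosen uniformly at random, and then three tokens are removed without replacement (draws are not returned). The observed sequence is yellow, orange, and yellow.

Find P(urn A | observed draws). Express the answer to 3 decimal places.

Under each hypothesis, the probability of the observed sequence is: P(data | urn A) = (4/8)(4/7)(3/6) = 1/7; P(data | urn B) = (9/12)(3/11)(8/10) = 9/55; P(data | urn C) = (5/7)(2/6)(4/5) = 4/21.
Multiplying each by its prior: 1/3 · 1/7 = 1/21, 1/3 · 9/55 = 3/55, 1/3 · 4/21 = 4/63; these sum to 82/495.
Hence P(urn A | data) = (1/21) / (82/495) = 165/574.

0.287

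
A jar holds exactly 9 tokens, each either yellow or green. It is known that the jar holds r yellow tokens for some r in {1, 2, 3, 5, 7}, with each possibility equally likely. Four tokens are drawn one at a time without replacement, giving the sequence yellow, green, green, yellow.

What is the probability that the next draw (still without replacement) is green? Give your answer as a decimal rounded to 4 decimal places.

For each hypothesis, P(data | H) works out to: P(data | r = 1) = (1/9)(8/8)(7/7)(0/6) = 0; P(data | r = 2) = (2/9)(7/8)(6/7)(1/6) = 1/36; P(data | r = 3) = (3/9)(6/8)(5/7)(2/6) = 5/84; P(data | r = 5) = (5/9)(4/8)(3/7)(4/6) = 5/63; P(data | r = 7) = (7/9)(2/8)(1/7)(6/6) = 1/36.
Weighting by the prior gives 1/5 · 0 = 0, 1/5 · 1/36 = 1/180, 1/5 · 5/84 = 1/84, 1/5 · 5/63 = 1/63, 1/5 · 1/36 = 1/180; summing to 7/180.
The posterior is then P(r = 1 | data) = 0, P(r = 2 | data) = 1/7, P(r = 3 | data) = 15/49, P(r = 5 | data) = 20/49, P(r = 7 | data) = 1/7.
Averaging over the posterior, P(green next | data) = (1)(1/7) + (4/5)(15/49) + (2/5)(20/49) + (0)(1/7) = 27/49.

0.5510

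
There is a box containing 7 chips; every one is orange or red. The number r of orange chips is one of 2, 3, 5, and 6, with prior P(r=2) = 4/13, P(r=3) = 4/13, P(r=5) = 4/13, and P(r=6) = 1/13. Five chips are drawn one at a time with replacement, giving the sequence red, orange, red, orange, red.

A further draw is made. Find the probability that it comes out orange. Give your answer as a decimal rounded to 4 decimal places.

0.4205

Under each hypothesis, the probability of the observed sequence is: P(data | r = 2) = (5/7)(2/7)(5/7)(2/7)(5/7) = 0.02975; P(data | r = 3) = (4/7)(3/7)(4/7)(3/7)(4/7) = 0.034271; P(data | r = 5) = (2/7)(5/7)(2/7)(5/7)(2/7) = 0.0119; P(data | r = 6) = (1/7)(6/7)(1/7)(6/7)(1/7) = 0.002142.
Multiplying each by its prior: 4/13 · 0.02975 = 0.0091537, 4/13 · 0.034271 = 0.010545, 4/13 · 0.0119 = 0.0036615, 1/13 · 0.002142 = 0.00016477; summing to 0.023525.
Normalising, the posterior is P(r = 2 | data) = 0.38911, P(r = 3 | data) = 0.44825, P(r = 5 | data) = 0.15564, P(r = 6 | data) = 0.0070039.
Averaging over the posterior, P(orange next | data) = (2/7)(0.38911) + (3/7)(0.44825) + (5/7)(0.15564) + (6/7)(0.0070039) = 0.42046.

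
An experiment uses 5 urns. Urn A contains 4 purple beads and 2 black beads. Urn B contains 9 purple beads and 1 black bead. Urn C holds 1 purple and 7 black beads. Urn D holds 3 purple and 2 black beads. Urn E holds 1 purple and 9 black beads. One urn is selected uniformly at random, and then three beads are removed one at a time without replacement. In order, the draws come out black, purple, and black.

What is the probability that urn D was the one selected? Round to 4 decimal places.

0.2553

Under each hypothesis, the probability of the observed sequence is: P(data | urn A) = (2/6)(4/5)(1/4) = 1/15; P(data | urn B) = (1/10)(9/9)(0/8) = 0; P(data | urn C) = (7/8)(1/7)(6/6) = 1/8; P(data | urn D) = (2/5)(3/4)(1/3) = 1/10; P(data | urn E) = (9/10)(1/9)(8/8) = 1/10.
The prior-weighted likelihoods are 1/5 · 1/15 = 1/75, 1/5 · 0 = 0, 1/5 · 1/8 = 1/40, 1/5 · 1/10 = 1/50, 1/5 · 1/10 = 1/50; these sum to 47/600.
So P(urn D | data) = (1/50) / (47/600) = 12/47.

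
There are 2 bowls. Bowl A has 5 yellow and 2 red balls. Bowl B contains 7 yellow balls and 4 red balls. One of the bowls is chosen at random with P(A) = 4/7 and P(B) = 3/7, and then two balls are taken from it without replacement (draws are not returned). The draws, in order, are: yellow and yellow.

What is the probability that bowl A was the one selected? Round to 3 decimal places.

Under each hypothesis, the probability of the observed sequence is: P(data | bowl A) = (5/7)(4/6) = 0.47619; P(data | bowl B) = (7/11)(6/10) = 0.38182.
Weighting by the prior gives 4/7 · 0.47619 = 0.27211, 3/7 · 0.38182 = 0.16364; these sum to 0.43575.
Therefore the posterior P(bowl A | data) = (0.27211) / (0.43575) = 0.62447.

0.624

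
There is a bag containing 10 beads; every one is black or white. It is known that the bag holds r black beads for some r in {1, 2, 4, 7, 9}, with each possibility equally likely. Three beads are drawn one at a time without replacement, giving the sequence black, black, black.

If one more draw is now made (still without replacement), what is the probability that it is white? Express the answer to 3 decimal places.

The likelihood of the observed sequence under each hypothesis: P(data | r = 1) = (1/10)(0/9) = 0; P(data | r = 2) = (2/10)(1/9)(0/8) = 0; P(data | r = 4) = (4/10)(3/9)(2/8) = 1/30; P(data | r = 7) = (7/10)(6/9)(5/8) = 7/24; P(data | r = 9) = (9/10)(8/9)(7/8) = 7/10.
Multiplying each by its prior: 1/5 · 0 = 0, 1/5 · 0 = 0, 1/5 · 1/30 = 1/150, 1/5 · 7/24 = 7/120, 1/5 · 7/10 = 7/50; with total 41/200.
Normalising, the posterior is P(r = 1 | data) = 0, P(r = 2 | data) = 0, P(r = 4 | data) = 4/123, P(r = 7 | data) = 35/123, P(r = 9 | data) = 28/41.
Averaging over the posterior, P(white next | data) = (6/7)(4/123) + (3/7)(35/123) + (1/7)(28/41) = 71/287.

0.247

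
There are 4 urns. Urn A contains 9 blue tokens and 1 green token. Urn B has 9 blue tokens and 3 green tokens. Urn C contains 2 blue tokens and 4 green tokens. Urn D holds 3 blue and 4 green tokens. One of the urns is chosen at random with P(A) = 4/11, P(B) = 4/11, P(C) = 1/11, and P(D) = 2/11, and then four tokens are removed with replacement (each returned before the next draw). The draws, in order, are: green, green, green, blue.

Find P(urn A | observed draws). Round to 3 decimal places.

0.012

Under each hypothesis, the probability of the observed sequence is: P(data | urn A) = (1/10)(1/10)(1/10)(9/10) = 0.0009; P(data | urn B) = (3/12)(3/12)(3/12)(9/12) = 0.011719; P(data | urn C) = (4/6)(4/6)(4/6)(2/6) = 0.098765; P(data | urn D) = (4/7)(4/7)(4/7)(3/7) = 0.079967.
The prior-weighted likelihoods are 4/11 · 0.0009 = 0.00032727, 4/11 · 0.011719 = 0.0042614, 1/11 · 0.098765 = 0.0089787, 2/11 · 0.079967 = 0.014539; these sum to 0.028107.
Hence P(urn A | data) = (0.00032727) / (0.028107) = 0.011644.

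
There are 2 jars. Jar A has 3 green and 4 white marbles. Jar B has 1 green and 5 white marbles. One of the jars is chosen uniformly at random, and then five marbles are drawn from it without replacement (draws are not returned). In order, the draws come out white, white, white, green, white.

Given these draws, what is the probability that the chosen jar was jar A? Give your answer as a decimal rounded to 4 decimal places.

Compute the likelihood of the observed sequence for each case: P(data | jar A) = (4/7)(3/6)(2/5)(3/4)(1/3) = 1/35; P(data | jar B) = (5/6)(4/5)(3/4)(1/3)(2/2) = 1/6.
Multiplying each by its prior: 1/2 · 1/35 = 1/70, 1/2 · 1/6 = 1/12; summing to 41/420.
So P(jar A | data) = (1/70) / (41/420) = 6/41.

0.1463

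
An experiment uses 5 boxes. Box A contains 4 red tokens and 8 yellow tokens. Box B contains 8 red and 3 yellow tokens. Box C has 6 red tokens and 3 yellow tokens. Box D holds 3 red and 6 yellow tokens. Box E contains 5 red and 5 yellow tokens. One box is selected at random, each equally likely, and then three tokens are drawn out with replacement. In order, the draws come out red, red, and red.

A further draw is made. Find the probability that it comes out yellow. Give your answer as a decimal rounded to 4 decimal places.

0.3586

Under each hypothesis, the probability of the observed sequence is: P(data | box A) = (4/12)(4/12)(4/12) = 0.037037; P(data | box B) = (8/11)(8/11)(8/11) = 0.38467; P(data | box C) = (6/9)(6/9)(6/9) = 0.2963; P(data | box D) = (3/9)(3/9)(3/9) = 0.037037; P(data | box E) = (5/10)(5/10)(5/10) = 0.125.
Multiplying each by its prior: 1/5 · 0.037037 = 0.0074074, 1/5 · 0.38467 = 0.076935, 1/5 · 0.2963 = 0.059259, 1/5 · 0.037037 = 0.0074074, 1/5 · 0.125 = 0.025; these sum to 0.17601.
Dividing through by the total gives posterior P(box A | data) = 0.042085, P(box B | data) = 0.43711, P(box C | data) = 0.33668, P(box D | data) = 0.042085, P(box E | data) = 0.14204.
So P(yellow next | data) = Σ P(yellow next | H) P(H | data) = (2/3)(0.042085) + (3/11)(0.43711) + (1/3)(0.33668) + (2/3)(0.042085) + (1/2)(0.14204) = 0.35857.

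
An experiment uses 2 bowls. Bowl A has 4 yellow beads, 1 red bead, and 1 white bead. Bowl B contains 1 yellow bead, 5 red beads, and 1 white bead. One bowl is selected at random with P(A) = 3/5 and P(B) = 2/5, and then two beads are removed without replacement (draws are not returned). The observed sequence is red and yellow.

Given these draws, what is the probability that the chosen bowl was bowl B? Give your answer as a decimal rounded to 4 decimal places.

Compute the likelihood of the observed sequence for each case: P(data | bowl A) = (1/6)(4/5) = 2/15; P(data | bowl B) = (5/7)(1/6) = 5/42.
Weighting by the prior gives 3/5 · 2/15 = 2/25, 2/5 · 5/42 = 1/21; with total 67/525.
Therefore the posterior P(bowl B | data) = (1/21) / (67/525) = 25/67.

0.3731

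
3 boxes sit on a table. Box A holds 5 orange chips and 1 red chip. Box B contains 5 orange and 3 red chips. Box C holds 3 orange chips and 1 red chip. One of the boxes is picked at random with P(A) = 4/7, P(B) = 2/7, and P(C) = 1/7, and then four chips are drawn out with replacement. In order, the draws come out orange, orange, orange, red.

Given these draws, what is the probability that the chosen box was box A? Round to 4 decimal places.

Under each hypothesis, the probability of the observed sequence is: P(data | box A) = (5/6)(5/6)(5/6)(1/6) = 0.096451; P(data | box B) = (5/8)(5/8)(5/8)(3/8) = 0.091553; P(data | box C) = (3/4)(3/4)(3/4)(1/4) = 0.10547.
Weighting by the prior gives 4/7 · 0.096451 = 0.055115, 2/7 · 0.091553 = 0.026158, 1/7 · 0.10547 = 0.015067; these sum to 0.09634.
Therefore the posterior P(box A | data) = (0.055115) / (0.09634) = 0.57209.

0.5721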